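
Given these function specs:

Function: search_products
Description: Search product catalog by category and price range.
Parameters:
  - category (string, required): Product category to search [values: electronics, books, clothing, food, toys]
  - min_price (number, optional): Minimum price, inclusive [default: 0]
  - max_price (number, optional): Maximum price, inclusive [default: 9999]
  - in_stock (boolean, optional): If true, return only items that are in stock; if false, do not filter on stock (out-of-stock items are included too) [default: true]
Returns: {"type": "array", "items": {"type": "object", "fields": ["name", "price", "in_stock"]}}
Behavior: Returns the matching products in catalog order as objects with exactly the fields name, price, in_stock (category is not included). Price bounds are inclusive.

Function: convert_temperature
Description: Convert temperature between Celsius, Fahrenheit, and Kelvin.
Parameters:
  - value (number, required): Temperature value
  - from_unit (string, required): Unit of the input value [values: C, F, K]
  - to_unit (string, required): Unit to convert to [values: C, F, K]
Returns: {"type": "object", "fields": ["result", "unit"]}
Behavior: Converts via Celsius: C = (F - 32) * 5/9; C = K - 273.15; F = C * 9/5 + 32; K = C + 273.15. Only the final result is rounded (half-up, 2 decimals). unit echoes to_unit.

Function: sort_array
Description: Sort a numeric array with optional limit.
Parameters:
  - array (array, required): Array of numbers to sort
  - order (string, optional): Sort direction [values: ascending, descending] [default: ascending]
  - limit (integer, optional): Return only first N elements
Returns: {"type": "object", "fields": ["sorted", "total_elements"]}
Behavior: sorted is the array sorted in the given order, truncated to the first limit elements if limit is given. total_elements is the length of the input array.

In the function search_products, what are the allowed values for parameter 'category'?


The search_products spec declares:
  - category (string, required): Product category to search [values: electronics, books, clothing, food, toys]
Allowed values:
electronics, books, clothing, food, toys


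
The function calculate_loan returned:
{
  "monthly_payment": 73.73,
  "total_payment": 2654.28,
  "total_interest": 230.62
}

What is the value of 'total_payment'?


2654.28


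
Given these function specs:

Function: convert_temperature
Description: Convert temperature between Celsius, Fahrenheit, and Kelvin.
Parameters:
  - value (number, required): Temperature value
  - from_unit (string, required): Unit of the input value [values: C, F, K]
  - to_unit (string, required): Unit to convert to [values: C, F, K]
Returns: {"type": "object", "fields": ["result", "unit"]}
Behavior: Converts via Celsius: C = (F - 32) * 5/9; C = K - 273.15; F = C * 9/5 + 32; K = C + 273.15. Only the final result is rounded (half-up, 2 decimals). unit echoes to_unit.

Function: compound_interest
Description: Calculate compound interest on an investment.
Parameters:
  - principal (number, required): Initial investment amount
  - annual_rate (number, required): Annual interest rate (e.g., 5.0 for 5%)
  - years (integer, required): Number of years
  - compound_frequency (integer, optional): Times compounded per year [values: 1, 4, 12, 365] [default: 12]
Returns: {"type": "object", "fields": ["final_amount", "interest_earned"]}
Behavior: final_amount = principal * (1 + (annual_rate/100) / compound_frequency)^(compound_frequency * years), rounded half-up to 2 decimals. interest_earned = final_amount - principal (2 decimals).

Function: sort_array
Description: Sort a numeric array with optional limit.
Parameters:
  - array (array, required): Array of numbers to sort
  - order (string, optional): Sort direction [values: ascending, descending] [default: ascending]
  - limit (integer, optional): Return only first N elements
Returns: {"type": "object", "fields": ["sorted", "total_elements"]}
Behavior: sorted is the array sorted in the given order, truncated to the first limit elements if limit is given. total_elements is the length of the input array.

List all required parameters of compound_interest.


Parameters of compound_interest and their required/optional flag:
  principal: required
  annual_rate: required
  years: required
  compound_frequency: optional
annual_rate, principal, years


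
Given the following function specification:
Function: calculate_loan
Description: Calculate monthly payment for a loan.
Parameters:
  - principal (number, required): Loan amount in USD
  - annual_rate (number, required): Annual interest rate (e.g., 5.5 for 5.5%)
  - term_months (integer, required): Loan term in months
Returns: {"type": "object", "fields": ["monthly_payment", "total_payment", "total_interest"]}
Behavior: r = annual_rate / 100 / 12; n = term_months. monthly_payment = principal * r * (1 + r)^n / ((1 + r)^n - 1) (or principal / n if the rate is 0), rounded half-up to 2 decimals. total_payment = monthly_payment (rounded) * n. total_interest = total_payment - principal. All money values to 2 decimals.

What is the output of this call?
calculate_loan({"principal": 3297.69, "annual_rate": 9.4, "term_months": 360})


r = 9.4 / 100 / 12 = 0.007833333333 (keep full precision)
(1 + r)^360 = 16.59352141
monthly_payment = 3297.69 * 0.007833333333 * 16.59352141 / (16.59352141 - 1) = 27.488484 -> 27.49
total_payment = 27.49 * 360 = 9896.40
total_interest = 9896.40 - 3297.69 = 6598.71
Output:
{"monthly_payment": 27.49, "total_payment": 9896.4, "total_interest": 6598.71}


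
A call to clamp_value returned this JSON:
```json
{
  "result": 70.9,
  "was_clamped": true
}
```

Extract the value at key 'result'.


70.9


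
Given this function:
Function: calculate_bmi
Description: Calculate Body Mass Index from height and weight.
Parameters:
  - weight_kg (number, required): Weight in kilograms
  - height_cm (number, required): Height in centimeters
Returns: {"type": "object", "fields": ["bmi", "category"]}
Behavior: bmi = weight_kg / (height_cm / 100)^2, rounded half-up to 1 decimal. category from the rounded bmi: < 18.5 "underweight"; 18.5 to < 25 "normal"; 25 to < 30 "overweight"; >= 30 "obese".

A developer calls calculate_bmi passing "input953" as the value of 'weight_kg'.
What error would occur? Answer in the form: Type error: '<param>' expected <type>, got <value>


Spec: 'weight_kg' is declared as number; "input953" is a string.
Type error: 'weight_kg' expected number, got "input953"


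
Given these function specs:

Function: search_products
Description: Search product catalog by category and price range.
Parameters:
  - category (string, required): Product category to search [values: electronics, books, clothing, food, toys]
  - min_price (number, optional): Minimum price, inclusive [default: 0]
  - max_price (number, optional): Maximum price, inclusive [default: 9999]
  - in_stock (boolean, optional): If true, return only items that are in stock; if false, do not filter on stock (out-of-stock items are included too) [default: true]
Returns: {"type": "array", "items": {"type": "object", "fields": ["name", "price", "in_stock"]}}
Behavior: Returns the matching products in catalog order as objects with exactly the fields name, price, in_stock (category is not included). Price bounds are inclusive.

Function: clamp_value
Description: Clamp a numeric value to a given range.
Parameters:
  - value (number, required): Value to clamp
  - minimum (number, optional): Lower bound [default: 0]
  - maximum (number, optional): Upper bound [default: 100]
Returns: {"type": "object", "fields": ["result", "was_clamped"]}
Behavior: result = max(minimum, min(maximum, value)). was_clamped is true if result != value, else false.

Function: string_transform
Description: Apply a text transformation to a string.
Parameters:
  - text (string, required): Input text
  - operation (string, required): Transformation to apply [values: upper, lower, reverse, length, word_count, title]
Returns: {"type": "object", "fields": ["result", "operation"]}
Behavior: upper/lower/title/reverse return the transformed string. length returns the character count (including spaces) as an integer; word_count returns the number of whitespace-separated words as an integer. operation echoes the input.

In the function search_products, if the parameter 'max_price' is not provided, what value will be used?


The search_products spec declares:
  - max_price (number, optional): Maximum price, inclusive [default: 9999]
Default:
9999


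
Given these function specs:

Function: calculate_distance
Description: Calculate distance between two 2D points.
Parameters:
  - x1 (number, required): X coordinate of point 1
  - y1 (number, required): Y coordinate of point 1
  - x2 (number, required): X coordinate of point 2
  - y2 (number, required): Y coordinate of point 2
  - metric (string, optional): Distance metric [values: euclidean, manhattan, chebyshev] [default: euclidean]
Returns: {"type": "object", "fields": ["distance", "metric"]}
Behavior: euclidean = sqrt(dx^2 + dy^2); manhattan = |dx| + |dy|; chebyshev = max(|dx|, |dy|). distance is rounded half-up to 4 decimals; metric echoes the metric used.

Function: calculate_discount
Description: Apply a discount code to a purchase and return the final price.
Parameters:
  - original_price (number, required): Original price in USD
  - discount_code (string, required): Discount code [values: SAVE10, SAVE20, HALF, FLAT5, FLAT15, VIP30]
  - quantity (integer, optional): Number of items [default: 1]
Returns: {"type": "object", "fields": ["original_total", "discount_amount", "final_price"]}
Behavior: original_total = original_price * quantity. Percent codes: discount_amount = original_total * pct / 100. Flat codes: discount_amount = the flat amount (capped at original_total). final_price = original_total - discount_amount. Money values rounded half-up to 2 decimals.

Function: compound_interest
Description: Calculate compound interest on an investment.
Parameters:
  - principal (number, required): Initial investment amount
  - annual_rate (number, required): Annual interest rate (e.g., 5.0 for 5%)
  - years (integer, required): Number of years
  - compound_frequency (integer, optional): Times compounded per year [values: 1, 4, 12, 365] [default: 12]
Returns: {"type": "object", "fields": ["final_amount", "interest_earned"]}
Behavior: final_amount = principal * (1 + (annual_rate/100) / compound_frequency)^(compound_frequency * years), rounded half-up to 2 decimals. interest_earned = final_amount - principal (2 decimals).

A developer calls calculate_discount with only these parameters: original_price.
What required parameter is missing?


Required parameters: original_price, discount_code
Provided: original_price
Missing: discount_code
discount_code


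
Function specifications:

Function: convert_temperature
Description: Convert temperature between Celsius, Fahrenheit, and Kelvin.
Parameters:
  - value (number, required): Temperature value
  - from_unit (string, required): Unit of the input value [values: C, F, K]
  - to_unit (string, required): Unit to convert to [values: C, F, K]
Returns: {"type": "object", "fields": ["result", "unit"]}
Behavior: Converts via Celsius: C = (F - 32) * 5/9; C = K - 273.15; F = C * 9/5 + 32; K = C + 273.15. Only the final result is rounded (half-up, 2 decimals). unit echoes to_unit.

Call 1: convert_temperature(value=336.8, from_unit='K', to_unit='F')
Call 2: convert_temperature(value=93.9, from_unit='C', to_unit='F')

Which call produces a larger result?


Call 1:
  To C: 336.8 - 273.15 = 63.65
  To F: 63.65 * 9/5 + 32 = 146.57
  Round to 2 decimals: 146.57
  -> 146.57 F
Call 2:
  Input already in C: 93.9
  To F: 93.9 * 9/5 + 32 = 201.02
  Round to 2 decimals: 201.02
  -> 201.02 F
Call 2 (201.02 F)


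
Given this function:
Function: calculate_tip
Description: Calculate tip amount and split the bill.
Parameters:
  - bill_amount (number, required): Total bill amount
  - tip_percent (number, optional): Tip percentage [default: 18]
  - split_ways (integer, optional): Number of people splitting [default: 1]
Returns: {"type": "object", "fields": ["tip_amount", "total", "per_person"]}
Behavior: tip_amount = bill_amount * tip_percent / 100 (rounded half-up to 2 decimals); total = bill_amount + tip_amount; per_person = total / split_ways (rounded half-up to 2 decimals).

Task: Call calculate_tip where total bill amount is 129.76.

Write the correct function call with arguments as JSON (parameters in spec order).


Mapping each described value to its parameter name:
  'Total bill amount' -> bill_amount = 129.76
calculate_tip({"bill_amount": 129.76})


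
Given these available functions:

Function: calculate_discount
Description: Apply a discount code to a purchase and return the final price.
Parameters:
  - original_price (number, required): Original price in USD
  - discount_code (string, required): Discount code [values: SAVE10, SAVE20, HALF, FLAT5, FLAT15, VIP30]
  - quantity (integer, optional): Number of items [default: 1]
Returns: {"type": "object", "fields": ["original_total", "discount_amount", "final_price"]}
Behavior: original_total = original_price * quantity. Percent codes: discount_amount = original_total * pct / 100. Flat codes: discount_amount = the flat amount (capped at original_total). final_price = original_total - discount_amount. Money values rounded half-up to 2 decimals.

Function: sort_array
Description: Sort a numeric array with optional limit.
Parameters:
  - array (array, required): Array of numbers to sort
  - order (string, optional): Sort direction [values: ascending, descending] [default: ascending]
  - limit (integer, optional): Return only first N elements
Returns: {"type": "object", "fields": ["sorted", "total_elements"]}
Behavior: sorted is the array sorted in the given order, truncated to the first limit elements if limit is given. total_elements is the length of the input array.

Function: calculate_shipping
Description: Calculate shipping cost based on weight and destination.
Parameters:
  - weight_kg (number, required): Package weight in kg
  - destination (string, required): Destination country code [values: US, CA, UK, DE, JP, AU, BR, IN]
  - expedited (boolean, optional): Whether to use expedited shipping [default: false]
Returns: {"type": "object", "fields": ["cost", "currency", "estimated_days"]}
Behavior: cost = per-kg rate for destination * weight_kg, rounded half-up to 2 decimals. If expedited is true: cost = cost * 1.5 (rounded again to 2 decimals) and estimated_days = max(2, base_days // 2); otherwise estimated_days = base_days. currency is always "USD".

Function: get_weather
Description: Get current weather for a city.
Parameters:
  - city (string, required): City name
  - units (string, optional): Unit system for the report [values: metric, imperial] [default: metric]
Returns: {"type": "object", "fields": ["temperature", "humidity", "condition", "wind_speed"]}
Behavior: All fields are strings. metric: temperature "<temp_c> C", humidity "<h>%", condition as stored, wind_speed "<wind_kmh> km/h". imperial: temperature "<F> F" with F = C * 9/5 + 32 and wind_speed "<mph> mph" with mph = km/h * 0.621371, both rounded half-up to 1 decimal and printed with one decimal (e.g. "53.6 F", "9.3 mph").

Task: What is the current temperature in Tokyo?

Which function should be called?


The task needs a function whose description is: Get current weather for a city.
get_weather


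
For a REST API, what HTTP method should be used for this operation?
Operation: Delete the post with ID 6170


GET = read, POST = create, PUT = update/replace, DELETE = remove
This operation is a removal.
DELETE


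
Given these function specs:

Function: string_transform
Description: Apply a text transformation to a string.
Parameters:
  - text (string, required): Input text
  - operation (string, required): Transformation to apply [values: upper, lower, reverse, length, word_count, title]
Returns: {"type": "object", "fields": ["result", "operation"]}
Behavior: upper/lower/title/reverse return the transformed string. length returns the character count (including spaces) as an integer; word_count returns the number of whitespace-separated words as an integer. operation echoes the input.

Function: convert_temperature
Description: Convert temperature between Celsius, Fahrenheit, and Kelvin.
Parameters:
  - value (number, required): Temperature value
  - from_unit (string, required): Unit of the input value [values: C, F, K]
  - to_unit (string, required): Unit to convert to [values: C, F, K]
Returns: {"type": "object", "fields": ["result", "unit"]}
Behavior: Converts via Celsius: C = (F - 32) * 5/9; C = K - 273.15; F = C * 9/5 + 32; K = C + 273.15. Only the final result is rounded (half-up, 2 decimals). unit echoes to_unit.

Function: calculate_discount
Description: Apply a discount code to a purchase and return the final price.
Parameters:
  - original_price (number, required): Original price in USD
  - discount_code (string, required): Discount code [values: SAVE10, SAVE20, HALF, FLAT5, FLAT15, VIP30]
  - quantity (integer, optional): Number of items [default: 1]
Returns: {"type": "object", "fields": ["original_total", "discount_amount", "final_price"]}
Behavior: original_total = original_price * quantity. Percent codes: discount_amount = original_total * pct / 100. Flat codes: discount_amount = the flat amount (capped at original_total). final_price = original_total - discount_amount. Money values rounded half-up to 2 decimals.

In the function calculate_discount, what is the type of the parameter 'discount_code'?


The calculate_discount spec declares:
  - discount_code (string, required): Discount code [values: SAVE10, SAVE20, HALF, FLAT5, FLAT15, VIP30]
Type:
string


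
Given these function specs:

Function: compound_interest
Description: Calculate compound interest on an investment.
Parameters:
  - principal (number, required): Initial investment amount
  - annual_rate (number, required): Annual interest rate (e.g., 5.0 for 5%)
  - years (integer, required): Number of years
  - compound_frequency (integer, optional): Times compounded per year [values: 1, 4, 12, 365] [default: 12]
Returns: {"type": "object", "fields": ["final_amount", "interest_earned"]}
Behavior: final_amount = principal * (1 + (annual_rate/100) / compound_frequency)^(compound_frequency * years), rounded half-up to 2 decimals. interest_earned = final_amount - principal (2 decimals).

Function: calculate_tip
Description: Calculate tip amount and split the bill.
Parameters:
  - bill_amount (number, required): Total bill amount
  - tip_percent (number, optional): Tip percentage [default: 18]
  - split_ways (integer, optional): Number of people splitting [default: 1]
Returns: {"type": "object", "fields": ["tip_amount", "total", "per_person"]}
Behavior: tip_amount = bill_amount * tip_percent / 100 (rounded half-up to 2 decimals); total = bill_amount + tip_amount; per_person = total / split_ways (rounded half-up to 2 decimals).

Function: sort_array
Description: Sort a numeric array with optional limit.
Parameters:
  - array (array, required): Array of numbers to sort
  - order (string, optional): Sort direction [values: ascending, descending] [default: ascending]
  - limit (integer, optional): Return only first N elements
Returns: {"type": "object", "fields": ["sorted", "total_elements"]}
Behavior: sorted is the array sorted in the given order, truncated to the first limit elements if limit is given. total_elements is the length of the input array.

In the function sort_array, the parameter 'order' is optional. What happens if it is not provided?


The sort_array spec declares:
  - order (string, optional): Sort direction [values: ascending, descending] [default: ascending]
It defaults to ascending


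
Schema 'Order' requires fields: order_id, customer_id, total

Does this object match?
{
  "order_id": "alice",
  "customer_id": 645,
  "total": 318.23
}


Checking required fields... All present.
Valid - all required fields present


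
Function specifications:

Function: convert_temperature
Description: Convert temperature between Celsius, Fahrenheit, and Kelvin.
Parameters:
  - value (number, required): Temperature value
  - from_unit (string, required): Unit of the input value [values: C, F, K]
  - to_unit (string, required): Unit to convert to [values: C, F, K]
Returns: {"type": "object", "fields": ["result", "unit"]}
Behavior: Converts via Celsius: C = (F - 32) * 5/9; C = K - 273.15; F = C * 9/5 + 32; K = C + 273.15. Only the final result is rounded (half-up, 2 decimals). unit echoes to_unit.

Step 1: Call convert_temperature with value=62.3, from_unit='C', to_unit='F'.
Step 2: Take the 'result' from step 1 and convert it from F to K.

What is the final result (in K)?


Step 1: convert_temperature(value=62.3, from_unit=C, to_unit=F)
  Input already in C: 62.3
  To F: 62.3 * 9/5 + 32 = 144.14
  Round to 2 decimals: 144.14
  -> result = 144.14 F
Step 2: convert_temperature(value=144.14, from_unit=F, to_unit=K)
  To C: (144.14 - 32) * 5/9 = 62.3
  To K: 62.3 + 273.15 = 335.45
  Round to 2 decimals: 335.45
  -> result = 335.45 K
335.45 K


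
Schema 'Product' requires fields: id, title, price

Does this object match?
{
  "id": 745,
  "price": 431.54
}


Checking required fields...
Missing: title
Invalid - missing required field 'title'


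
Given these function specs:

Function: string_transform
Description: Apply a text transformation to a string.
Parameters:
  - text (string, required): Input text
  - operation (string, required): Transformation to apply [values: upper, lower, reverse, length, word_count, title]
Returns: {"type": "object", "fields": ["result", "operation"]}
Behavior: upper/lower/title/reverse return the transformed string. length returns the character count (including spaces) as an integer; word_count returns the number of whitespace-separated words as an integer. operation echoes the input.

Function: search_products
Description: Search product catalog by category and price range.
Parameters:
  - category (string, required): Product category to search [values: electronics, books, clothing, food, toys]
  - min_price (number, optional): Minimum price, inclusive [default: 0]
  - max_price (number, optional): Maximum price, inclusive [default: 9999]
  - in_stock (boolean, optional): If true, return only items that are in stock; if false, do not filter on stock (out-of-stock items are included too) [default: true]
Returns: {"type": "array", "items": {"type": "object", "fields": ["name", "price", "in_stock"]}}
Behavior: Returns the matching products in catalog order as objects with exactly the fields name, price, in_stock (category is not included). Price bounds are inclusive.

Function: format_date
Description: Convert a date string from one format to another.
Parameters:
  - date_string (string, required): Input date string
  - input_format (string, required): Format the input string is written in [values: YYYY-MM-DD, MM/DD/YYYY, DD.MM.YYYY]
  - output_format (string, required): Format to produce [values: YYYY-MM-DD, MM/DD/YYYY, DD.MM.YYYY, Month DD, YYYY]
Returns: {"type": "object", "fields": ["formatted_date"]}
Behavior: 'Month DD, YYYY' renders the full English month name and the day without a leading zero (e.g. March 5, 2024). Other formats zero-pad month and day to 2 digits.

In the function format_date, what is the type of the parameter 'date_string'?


The format_date spec declares:
  - date_string (string, required): Input date string
Type:
string


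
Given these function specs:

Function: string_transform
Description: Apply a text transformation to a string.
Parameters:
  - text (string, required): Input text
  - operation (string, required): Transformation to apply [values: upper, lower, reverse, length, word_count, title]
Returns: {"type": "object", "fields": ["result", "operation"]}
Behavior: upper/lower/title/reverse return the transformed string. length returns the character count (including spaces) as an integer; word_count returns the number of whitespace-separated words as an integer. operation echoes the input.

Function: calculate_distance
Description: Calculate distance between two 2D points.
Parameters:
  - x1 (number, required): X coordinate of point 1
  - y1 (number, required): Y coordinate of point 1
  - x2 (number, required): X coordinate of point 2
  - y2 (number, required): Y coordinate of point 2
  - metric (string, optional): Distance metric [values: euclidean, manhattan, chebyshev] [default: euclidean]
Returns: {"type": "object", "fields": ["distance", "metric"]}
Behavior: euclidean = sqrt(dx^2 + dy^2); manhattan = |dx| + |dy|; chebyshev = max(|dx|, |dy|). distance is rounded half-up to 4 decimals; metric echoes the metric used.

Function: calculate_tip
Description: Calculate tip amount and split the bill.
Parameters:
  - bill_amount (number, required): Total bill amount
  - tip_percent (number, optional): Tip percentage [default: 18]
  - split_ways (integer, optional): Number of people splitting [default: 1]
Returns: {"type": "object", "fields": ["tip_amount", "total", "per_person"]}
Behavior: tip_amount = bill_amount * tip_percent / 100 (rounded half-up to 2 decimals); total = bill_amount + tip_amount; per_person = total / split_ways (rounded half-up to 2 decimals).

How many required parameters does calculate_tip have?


Parameters of calculate_tip: bill_amount (required), tip_percent (optional), split_ways (optional)
Required count:
1


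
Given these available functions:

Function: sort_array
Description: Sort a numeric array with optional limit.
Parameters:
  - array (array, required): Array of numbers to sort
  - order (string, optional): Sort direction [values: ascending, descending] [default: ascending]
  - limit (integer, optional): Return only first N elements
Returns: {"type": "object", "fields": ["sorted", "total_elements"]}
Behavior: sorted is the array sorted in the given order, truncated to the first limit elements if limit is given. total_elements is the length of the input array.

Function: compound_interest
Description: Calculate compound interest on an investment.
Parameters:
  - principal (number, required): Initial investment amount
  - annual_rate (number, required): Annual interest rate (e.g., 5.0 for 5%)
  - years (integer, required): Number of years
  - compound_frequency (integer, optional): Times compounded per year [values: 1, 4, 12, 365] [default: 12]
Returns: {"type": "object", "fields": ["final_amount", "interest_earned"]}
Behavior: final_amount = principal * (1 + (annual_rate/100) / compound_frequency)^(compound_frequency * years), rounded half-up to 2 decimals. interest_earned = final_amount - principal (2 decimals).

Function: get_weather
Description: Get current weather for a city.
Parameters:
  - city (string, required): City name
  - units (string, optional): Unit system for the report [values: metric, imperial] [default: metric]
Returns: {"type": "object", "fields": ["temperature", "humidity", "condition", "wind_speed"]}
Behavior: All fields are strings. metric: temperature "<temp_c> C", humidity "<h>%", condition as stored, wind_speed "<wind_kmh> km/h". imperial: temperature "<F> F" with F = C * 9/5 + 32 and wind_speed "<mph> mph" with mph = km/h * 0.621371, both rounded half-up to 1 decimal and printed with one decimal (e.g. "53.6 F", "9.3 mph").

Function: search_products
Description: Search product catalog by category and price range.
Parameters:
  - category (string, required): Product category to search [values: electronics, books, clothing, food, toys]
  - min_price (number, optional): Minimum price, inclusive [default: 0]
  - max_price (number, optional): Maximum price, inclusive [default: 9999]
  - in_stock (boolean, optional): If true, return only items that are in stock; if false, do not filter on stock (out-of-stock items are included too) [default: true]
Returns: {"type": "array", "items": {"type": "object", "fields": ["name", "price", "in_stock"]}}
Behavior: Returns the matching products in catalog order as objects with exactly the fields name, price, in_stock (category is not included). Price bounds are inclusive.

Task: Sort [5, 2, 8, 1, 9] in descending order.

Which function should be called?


The task needs a function whose description is: Sort a numeric array with optional limit.
sort_array


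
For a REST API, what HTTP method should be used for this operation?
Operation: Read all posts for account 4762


GET = read, POST = create, PUT = update/replace, DELETE = remove
This operation is a read.
GET


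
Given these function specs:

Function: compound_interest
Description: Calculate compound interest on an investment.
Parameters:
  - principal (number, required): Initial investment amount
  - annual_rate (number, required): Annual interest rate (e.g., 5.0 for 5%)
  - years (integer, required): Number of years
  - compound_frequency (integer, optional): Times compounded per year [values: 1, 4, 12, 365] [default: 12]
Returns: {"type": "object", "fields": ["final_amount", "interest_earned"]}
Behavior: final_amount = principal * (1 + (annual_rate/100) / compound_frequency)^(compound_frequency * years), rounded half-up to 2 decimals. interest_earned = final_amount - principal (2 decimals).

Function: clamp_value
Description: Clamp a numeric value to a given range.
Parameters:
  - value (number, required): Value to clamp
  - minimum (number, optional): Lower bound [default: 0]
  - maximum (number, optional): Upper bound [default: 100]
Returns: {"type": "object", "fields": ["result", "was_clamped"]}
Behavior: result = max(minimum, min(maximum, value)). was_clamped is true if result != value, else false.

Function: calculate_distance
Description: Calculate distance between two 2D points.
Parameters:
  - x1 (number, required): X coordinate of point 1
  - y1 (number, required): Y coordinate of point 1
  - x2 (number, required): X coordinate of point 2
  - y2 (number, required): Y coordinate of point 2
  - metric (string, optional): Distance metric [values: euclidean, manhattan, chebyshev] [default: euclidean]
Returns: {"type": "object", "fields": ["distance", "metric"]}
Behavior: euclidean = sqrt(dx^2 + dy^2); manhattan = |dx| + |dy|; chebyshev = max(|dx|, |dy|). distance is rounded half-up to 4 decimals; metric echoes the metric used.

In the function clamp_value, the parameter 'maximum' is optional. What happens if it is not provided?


The clamp_value spec declares:
  - maximum (number, optional): Upper bound [default: 100]
It defaults to 100


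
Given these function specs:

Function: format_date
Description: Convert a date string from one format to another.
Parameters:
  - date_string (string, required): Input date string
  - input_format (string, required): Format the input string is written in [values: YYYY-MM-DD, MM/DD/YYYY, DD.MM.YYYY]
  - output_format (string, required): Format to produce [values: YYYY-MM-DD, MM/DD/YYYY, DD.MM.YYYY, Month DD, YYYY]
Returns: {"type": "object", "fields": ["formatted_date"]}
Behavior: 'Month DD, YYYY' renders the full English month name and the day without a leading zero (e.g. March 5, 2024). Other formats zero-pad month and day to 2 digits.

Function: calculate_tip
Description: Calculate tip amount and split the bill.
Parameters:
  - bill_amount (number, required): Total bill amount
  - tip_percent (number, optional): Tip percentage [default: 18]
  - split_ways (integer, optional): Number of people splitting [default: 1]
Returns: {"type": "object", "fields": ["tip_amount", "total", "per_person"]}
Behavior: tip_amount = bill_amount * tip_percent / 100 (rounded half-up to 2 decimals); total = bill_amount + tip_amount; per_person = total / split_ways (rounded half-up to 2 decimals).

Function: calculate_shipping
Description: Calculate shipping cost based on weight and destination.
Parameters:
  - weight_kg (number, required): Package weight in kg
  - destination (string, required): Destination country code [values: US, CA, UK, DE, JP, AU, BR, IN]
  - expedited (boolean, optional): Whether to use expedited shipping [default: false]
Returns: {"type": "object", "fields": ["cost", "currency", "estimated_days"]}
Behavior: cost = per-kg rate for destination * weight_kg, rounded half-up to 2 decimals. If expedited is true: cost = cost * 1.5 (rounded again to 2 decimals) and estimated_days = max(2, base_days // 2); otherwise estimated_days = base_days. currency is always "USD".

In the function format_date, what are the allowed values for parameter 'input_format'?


The format_date spec declares:
  - input_format (string, required): Format the input string is written in [values: YYYY-MM-DD, MM/DD/YYYY, DD.MM.YYYY]
Allowed values:
YYYY-MM-DD, MM/DD/YYYY, DD.MM.YYYY


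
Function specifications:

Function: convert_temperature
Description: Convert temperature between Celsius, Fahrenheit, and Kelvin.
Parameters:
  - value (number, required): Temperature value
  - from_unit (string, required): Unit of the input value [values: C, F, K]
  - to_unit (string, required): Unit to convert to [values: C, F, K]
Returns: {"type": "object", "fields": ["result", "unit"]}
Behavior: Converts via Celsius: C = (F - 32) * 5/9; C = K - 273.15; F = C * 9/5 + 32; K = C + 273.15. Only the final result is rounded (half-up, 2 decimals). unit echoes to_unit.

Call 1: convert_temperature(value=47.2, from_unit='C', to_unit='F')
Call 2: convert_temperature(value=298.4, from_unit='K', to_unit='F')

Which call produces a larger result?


Call 1:
  Input already in C: 47.2
  To F: 47.2 * 9/5 + 32 = 116.96
  Round to 2 decimals: 116.96
  -> 116.96 F
Call 2:
  To C: 298.4 - 273.15 = 25.25
  To F: 25.25 * 9/5 + 32 = 77.45
  Round to 2 decimals: 77.45
  -> 77.45 F
Call 1 (116.96 F)


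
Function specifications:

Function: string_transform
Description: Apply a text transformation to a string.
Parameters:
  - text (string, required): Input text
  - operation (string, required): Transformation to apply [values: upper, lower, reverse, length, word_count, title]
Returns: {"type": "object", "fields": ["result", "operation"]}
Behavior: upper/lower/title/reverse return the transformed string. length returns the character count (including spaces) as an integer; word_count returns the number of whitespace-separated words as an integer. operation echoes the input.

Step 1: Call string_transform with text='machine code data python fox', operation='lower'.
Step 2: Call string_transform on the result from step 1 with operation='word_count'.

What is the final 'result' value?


Step 1: string_transform(text='machine code data python fox', operation='lower')
  -> result = 'machine code data python fox'
Step 2: string_transform(text='machine code data python fox', operation='word_count')
  words: machine, code, data, python, fox -> 5
  -> result = 5
5


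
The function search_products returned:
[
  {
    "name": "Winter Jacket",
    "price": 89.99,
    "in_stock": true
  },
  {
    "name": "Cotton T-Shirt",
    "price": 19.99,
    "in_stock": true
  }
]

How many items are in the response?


Items: Winter Jacket, Cotton T-Shirt
2


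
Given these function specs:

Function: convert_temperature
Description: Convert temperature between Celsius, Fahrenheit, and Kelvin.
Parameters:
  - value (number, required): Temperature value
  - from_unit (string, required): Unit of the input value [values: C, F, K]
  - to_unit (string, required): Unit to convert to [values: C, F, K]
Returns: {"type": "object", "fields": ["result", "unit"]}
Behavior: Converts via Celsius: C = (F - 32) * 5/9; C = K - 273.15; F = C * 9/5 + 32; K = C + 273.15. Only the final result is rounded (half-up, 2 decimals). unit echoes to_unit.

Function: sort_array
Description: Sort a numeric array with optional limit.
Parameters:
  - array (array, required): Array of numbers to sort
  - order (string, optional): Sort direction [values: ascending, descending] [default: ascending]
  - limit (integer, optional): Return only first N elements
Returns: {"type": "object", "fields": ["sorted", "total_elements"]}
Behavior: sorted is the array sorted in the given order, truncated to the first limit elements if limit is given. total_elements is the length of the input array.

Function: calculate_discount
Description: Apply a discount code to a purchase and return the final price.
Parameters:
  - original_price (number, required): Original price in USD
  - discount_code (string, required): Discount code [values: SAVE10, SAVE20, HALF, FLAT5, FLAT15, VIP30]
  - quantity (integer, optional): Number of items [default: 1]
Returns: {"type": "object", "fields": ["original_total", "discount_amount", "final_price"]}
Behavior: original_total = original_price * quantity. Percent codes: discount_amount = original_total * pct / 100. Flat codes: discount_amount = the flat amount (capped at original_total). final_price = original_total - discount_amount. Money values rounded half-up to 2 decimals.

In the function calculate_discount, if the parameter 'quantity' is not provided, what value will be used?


The calculate_discount spec declares:
  - quantity (integer, optional): Number of items [default: 1]
Default:
1


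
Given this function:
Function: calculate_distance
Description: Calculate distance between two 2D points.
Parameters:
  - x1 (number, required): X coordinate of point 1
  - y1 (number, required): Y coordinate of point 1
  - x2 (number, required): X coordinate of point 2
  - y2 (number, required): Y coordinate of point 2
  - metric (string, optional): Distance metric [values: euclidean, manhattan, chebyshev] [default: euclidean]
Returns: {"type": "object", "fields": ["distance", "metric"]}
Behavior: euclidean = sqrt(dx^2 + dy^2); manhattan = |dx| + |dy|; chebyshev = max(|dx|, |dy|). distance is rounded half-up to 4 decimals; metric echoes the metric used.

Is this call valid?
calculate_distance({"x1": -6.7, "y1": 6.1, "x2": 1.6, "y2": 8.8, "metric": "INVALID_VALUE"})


Checking parameter values...
Parameter 'metric' has value 'INVALID_VALUE' not in allowed: euclidean, manhattan, chebyshev
Invalid - 'metric' must be one of euclidean, manhattan, chebyshev


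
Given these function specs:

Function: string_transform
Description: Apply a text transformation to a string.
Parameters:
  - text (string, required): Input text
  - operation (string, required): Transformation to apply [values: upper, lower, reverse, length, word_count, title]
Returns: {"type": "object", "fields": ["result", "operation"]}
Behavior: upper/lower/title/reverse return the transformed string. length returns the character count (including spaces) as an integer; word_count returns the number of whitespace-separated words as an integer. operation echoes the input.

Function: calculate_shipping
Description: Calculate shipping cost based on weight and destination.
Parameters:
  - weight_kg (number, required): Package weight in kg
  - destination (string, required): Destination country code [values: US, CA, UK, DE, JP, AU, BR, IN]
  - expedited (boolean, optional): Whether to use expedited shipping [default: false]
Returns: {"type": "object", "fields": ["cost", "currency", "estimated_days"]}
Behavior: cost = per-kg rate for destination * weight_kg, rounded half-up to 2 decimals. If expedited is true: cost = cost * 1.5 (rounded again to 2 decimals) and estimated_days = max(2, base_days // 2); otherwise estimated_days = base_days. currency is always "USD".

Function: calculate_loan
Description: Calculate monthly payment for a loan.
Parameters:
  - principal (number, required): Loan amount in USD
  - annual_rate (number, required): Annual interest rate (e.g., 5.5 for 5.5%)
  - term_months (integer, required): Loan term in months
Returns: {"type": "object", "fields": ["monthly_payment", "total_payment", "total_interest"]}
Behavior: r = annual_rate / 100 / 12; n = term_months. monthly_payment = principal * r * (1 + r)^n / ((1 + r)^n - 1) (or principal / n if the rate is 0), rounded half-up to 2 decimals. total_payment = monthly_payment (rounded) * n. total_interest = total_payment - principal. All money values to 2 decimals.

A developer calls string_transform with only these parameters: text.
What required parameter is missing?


Required parameters: text, operation
Provided: text
Missing: operation
operation


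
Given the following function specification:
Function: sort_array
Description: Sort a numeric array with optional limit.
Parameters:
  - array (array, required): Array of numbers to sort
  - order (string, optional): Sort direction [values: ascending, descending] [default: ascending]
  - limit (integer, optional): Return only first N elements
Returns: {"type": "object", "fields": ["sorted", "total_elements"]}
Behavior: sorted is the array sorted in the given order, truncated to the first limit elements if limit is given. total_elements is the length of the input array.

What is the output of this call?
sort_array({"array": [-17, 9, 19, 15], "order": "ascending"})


sorted ascending: [-17, 9, 15, 19]
total_elements = len(input) = 4
Output:
{"sorted": [-17, 9, 15, 19], "total_elements": 4}
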